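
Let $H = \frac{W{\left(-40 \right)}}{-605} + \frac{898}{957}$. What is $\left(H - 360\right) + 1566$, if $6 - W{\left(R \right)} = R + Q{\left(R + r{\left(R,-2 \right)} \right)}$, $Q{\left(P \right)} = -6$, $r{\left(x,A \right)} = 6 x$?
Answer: $\frac{63522676}{52635} \approx 1206.9$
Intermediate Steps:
$W{\left(R \right)} = 12 - R$ ($W{\left(R \right)} = 6 - \left(R - 6\right) = 6 - \left(-6 + R\right) = 12 - R$)
$H = \frac{44866}{52635}$ ($H = \frac{12 - -40}{-605} + \frac{898}{957} = \left(12 + 40\right) \left(- \frac{1}{605}\right) + 898 \cdot \frac{1}{957} = 52 \left(- \frac{1}{605}\right) + \frac{898}{957} = - \frac{52}{605} + \frac{898}{957} = \frac{44866}{52635} \approx 0.8524$)
$\left(H - 360\right) + 1566 = \left(\frac{44866}{52635} - 360\right) + 1566 = - \frac{18903734}{52635} + 1566 = \frac{63522676}{52635}$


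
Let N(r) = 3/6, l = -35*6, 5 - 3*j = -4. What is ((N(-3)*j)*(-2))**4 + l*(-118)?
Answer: 24861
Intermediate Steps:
j = 3 (j = 5/3 - 1/3*(-4) = 5/3 + 4/3 = 3)
l = -210
N(r) = 1/2 (N(r) = 3*(1/6) = 1/2)
((N(-3)*j)*(-2))**4 + l*(-118) = (((1/2)*3)*(-2))**4 - 210*(-118) = ((3/2)*(-2))**4 + 24780 = (-3)**4 + 24780 = 81 + 24780 = 24861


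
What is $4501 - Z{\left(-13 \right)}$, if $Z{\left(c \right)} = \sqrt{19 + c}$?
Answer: $4501 - \sqrt{6} \approx 4498.5$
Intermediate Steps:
$4501 - Z{\left(-13 \right)} = 4501 - \sqrt{19 - 13} = 4501 - \sqrt{6}$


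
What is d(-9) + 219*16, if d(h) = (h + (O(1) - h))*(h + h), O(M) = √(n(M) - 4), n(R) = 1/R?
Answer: 3504 - 18*I*√3 ≈ 3504.0 - 31.177*I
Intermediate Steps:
O(M) = √(-4 + 1/M) (O(M) = √(1/M - 4) = √(-4 + 1/M))
d(h) = 2*I*h*√3 (d(h) = (h + (√(-4 + 1/1) - h))*(h + h) = (h + (√(-4 + 1) - h))*(2*h) = (h + (√(-3) - h))*(2*h) = (h + (I*√3 - h))*(2*h) = (h + (-h + I*√3))*(2*h) = (I*√3)*(2*h) = 2*I*h*√3)
d(-9) + 219*16 = 2*I*(-9)*√3 + 219*16 = -18*I*√3 + 3504 = 3504 - 18*I*√3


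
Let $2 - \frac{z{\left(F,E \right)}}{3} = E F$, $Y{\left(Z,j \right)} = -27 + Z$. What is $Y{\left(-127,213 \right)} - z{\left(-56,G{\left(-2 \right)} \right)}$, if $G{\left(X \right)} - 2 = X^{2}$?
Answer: $-1168$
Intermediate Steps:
$G{\left(X \right)} = 2 + X^{2}$
$z{\left(F,E \right)} = 6 - 3 E F$
$Y{\left(-127,213 \right)} - z{\left(-56,G{\left(-2 \right)} \right)} = \left(-27 - 127\right) - \left(6 - 3 \left(2 + \left(-2\right)^{2}\right) \left(-56\right)\right) = -154 - \left(6 - 3 \left(2 + 4\right) \left(-56\right)\right) = -154 - \left(6 - 18 \left(-56\right)\right) = -154 - \left(6 + 1008\right) = -154 - 1014 = -1168$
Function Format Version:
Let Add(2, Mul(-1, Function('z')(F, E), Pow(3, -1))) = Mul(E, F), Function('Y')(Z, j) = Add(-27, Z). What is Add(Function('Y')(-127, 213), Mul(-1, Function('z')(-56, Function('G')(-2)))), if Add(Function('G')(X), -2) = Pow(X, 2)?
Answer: -1168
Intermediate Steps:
Function('G')(X) = Add(2, Pow(X, 2))
Function('z')(F, E) = Add(6, Mul(-3, E, F)) (Function('z')(F, E) = Add(6, Mul(-3, Mul(E, F))) = Add(6, Mul(-3, E, F)))
Add(Function('Y')(-127, 213), Mul(-1, Function('z')(-56, Function('G')(-2)))) = Add(Add(-27, -127), Mul(-1, Add(6, Mul(-3, Add(2, Pow(-2, 2)), -56)))) = Add(-154, Mul(-1, Add(6, Mul(-3, Add(2, 4), -56)))) = Add(-154, Mul(-1, Add(6, Mul(-3, 6, -56)))) = Add(-154, Mul(-1, Add(6, 1008))) = Add(-154, Mul(-1, 1014)) = Add(-154, -1014) = -1168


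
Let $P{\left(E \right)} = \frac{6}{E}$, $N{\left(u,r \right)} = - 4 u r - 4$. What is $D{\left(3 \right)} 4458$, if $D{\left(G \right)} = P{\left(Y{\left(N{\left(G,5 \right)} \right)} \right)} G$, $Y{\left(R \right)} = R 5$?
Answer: $- \frac{20061}{80} \approx -250.76$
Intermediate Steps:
$N{\left(u,r \right)} = -4 - 4 r u$ ($N{\left(u,r \right)} = - 4 r u - 4 = -4 - 4 r u$)
$Y{\left(R \right)} = 5 R$
$D{\left(G \right)} = \frac{6 G}{-20 - 100 G}$ ($D{\left(G \right)} = \frac{6}{5 \left(-4 - 20 G\right)} G = \frac{6}{-20 - 100 G} G = \frac{6 G}{-20 - 100 G}$)
$D{\left(3 \right)} 4458 = \left(-3\right) 3 \frac{1}{10 + 50 \cdot 3} \cdot 4458 = \left(-3\right) 3 \frac{1}{10 + 150} \cdot 4458 = \left(-3\right) 3 \cdot \frac{1}{160} \cdot 4458 = \left(- \frac{9}{160}\right) 4458 = - \frac{20061}{80}$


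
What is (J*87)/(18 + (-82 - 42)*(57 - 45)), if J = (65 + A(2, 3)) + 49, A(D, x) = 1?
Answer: -667/98 ≈ -6.8061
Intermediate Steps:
J = 115 (J = (65 + 1) + 49 = 66 + 49 = 115)
(J*87)/(18 + (-82 - 42)*(57 - 45)) = (115*87)/(18 + (-82 - 42)*(57 - 45)) = 10005/(18 - 124*12) = 10005/(18 - 1488) = 10005/(-1470) = 10005*(-1/1470) = -667/98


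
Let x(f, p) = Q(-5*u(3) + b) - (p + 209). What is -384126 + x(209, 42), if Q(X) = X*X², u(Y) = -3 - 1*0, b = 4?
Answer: -377518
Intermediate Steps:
u(Y) = -3 (u(Y) = -3 + 0 = -3)
Q(X) = X³
x(f, p) = 6650 - p (x(f, p) = (-5*(-3) + 4)³ - (p + 209) = (15 + 4)³ - (209 + p) = 19³ + (-209 - p) = 6859 + (-209 - p) = 6650 - p)
-384126 + x(209, 42) = -384126 + (6650 - 1*42) = -384126 + (6650 - 42) = -384126 + 6608 = -377518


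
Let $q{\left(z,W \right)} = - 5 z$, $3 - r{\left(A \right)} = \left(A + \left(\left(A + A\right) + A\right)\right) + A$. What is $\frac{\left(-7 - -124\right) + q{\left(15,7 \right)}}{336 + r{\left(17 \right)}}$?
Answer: $\frac{21}{127} \approx 0.16535$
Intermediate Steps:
$r{\left(A \right)} = 3 - 5 A$ ($r{\left(A \right)} = 3 - \left(\left(A + \left(\left(A + A\right) + A\right)\right) + A\right) = 3 - \left(\left(A + \left(2 A + A\right)\right) + A\right) = 3 - \left(\left(A + 3 A\right) + A\right) = 3 - \left(4 A + A\right) = 3 - 5 A$)
$\frac{\left(-7 - -124\right) + q{\left(15,7 \right)}}{336 + r{\left(17 \right)}} = \frac{\left(-7 - -124\right) - 75}{336 + \left(3 - 85\right)} = \frac{\left(-7 + 124\right) - 75}{336 + \left(3 - 85\right)} = \frac{117 - 75}{336 - 82} = \frac{42}{254} = 42 \cdot \frac{1}{254} = \frac{21}{127}$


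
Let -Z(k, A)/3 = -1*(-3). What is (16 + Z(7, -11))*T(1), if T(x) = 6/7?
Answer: 6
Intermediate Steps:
T(x) = 6/7 (T(x) = 6*(1/7) = 6/7)
Z(k, A) = -9 (Z(k, A) = -(-3)*(-3) = -3*3 = -9)
(16 + Z(7, -11))*T(1) = (16 - 9)*(6/7) = 7*(6/7) = 6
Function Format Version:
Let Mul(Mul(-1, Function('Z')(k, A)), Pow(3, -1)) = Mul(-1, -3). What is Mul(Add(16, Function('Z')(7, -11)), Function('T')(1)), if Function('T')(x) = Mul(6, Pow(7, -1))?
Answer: 6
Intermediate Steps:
Function('T')(x) = Rational(6, 7) (Function('T')(x) = Mul(6, Rational(1, 7)) = Rational(6, 7))
Function('Z')(k, A) = -9 (Function('Z')(k, A) = Mul(-3, Mul(-1, -3)) = Mul(-3, 3) = -9)
Mul(Add(16, Function('Z')(7, -11)), Function('T')(1)) = Mul(Add(16, -9), Rational(6, 7)) = Mul(7, Rational(6, 7)) = 6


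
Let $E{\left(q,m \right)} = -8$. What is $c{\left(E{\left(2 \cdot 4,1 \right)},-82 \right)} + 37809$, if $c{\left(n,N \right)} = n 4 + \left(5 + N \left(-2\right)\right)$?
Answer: $37946$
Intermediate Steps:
$c{\left(n,N \right)} = 5 - 2 N + 4 n$ ($c{\left(n,N \right)} = 4 n - \left(-5 + 2 N\right) = 5 - 2 N + 4 n$)
$c{\left(E{\left(2 \cdot 4,1 \right)},-82 \right)} + 37809 = \left(5 - -164 + 4 \left(-8\right)\right) + 37809 = \left(5 + 164 - 32\right) + 37809 = 137 + 37809 = 37946$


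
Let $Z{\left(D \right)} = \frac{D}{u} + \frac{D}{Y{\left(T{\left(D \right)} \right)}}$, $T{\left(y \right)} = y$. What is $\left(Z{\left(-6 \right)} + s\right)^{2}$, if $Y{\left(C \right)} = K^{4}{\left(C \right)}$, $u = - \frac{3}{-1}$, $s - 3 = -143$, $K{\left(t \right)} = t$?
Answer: $\frac{940832929}{46656} \approx 20165.0$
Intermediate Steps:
$s = -140$ ($s = 3 - 143 = -140$)
$u = 3$ ($u = \left(-3\right) \left(-1\right) = 3$)
$Y{\left(C \right)} = C^{4}$
$Z{\left(D \right)} = \frac{1}{D^{3}} + \frac{D}{3}$ ($Z{\left(D \right)} = \frac{D}{3} + \frac{D}{D^{4}} = D \frac{1}{3} + \frac{D}{D^{4}} = \frac{D}{3} + \frac{1}{D^{3}} = \frac{1}{D^{3}} + \frac{D}{3}$)
$\left(Z{\left(-6 \right)} + s\right)^{2} = \left(\left(\frac{1}{-216} + \frac{1}{3} \left(-6\right)\right) - 140\right)^{2} = \left(\left(- \frac{1}{216} - 2\right) - 140\right)^{2} = \left(- \frac{433}{216} - 140\right)^{2} = \left(- \frac{30673}{216}\right)^{2} = \frac{940832929}{46656}$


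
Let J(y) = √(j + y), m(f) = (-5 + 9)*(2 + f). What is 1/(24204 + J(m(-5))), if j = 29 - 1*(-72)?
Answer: 24204/585833527 - √89/585833527 ≈ 4.1299e-5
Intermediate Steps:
j = 101 (j = 29 + 72 = 101)
m(f) = 8 + 4*f (m(f) = 4*(2 + f) = 8 + 4*f)
J(y) = √(101 + y)
1/(24204 + J(m(-5))) = 1/(24204 + √(101 + (8 + 4*(-5)))) = 1/(24204 + √(101 + (8 - 20))) = 1/(24204 + √(101 - 12)) = 1/(24204 + √89)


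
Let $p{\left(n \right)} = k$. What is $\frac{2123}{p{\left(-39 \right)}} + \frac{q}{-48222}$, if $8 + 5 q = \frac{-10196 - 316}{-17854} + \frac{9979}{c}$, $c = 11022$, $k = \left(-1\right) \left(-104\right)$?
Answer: $\frac{12591333917368367}{616814411910840} \approx 20.413$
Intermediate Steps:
$k = 104$
$p{\left(n \right)} = 104$
$q = - \frac{640132987}{491966970}$ ($q = - \frac{8}{5} + \frac{\frac{-10196 - 316}{-17854} + \frac{9979}{11022}}{5} = - \frac{8}{5} + \frac{\left(-10196 - 316\right) \left(- \frac{1}{17854}\right) + 9979 \cdot \frac{1}{11022}}{5} = - \frac{8}{5} + \frac{\left(-10512\right) \left(- \frac{1}{17854}\right) + \frac{9979}{11022}}{5} = - \frac{8}{5} + \frac{\frac{5256}{8927} + \frac{9979}{11022}}{5} = - \frac{8}{5} + \frac{1}{5} \cdot \frac{147014165}{98393394} = - \frac{8}{5} + \frac{29402833}{98393394} = - \frac{640132987}{491966970} \approx -1.3012$)
$\frac{2123}{p{\left(-39 \right)}} + \frac{q}{-48222} = \frac{2123}{104} - \frac{640132987}{491966970 \left(-48222\right)} = 2123 \cdot \frac{1}{104} - - \frac{640132987}{23723631227340} = \frac{2123}{104} + \frac{640132987}{23723631227340} = \frac{12591333917368367}{616814411910840}$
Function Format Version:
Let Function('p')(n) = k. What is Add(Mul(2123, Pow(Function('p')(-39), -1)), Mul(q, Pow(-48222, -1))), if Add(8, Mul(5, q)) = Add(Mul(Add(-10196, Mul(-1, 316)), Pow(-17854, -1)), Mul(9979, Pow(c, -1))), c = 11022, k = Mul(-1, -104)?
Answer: Rational(12591333917368367, 616814411910840) ≈ 20.413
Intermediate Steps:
k = 104
Function('p')(n) = 104
q = Rational(-640132987, 491966970) (q = Add(Rational(-8, 5), Mul(Rational(1, 5), Add(Mul(Add(-10196, Mul(-1, 316)), Pow(-17854, -1)), Mul(9979, Pow(11022, -1))))) = Add(Rational(-8, 5), Mul(Rational(1, 5), Add(Mul(Add(-10196, -316), Rational(-1, 17854)), Mul(9979, Rational(1, 11022))))) = Add(Rational(-8, 5), Mul(Rational(1, 5), Add(Mul(-10512, Rational(-1, 17854)), Rational(9979, 11022)))) = Add(Rational(-8, 5), Mul(Rational(1, 5), Add(Rational(5256, 8927), Rational(9979, 11022)))) = Add(Rational(-8, 5), Mul(Rational(1, 5), Rational(147014165, 98393394))) = Add(Rational(-8, 5), Rational(29402833, 98393394)) = Rational(-640132987, 491966970) ≈ -1.3012)
Add(Mul(2123, Pow(Function('p')(-39), -1)), Mul(q, Pow(-48222, -1))) = Add(Mul(2123, Pow(104, -1)), Mul(Rational(-640132987, 491966970), Pow(-48222, -1))) = Add(Mul(2123, Rational(1, 104)), Mul(Rational(-640132987, 491966970), Rational(-1, 48222))) = Add(Rational(2123, 104), Rational(640132987, 23723631227340)) = Rational(12591333917368367, 616814411910840)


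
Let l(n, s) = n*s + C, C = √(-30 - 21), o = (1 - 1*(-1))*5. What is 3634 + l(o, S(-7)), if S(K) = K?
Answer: 3564 + I*√51 ≈ 3564.0 + 7.1414*I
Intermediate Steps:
o = 10 (o = (1 + 1)*5 = 2*5 = 10)
C = I*√51 (C = √(-51) = I*√51 ≈ 7.1414*I)
l(n, s) = I*√51 + n*s (l(n, s) = n*s + I*√51 = I*√51 + n*s)
3634 + l(o, S(-7)) = 3634 + (I*√51 + 10*(-7)) = 3634 + (I*√51 - 70) = 3634 + (-70 + I*√51) = 3564 + I*√51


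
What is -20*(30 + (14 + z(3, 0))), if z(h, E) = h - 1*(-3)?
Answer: -1000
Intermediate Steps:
z(h, E) = 3 + h (z(h, E) = h + 3 = 3 + h)
-20*(30 + (14 + z(3, 0))) = -20*(30 + (14 + (3 + 3))) = -20*(30 + (14 + 6)) = -20*(30 + 20) = -20*50 = -1000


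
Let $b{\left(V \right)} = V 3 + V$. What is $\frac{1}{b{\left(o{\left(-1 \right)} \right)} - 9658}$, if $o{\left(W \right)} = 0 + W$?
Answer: $- \frac{1}{9662} \approx -0.0001035$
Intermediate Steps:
$o{\left(W \right)} = W$
$b{\left(V \right)} = 4 V$ ($b{\left(V \right)} = 3 V + V = 4 V$)
$\frac{1}{b{\left(o{\left(-1 \right)} \right)} - 9658} = \frac{1}{4 \left(-1\right) - 9658} = \frac{1}{-4 - 9658} = \frac{1}{-9662} = - \frac{1}{9662}$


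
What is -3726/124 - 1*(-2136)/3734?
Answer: -3412005/115754 ≈ -29.476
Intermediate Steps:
-3726/124 - 1*(-2136)/3734 = -3726*1/124 + 2136*(1/3734) = -1863/62 + 1068/1867 = -3412005/115754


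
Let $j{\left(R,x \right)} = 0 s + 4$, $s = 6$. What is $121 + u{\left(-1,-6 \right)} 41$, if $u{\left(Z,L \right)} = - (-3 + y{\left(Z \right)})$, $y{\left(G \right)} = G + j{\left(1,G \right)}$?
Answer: $121$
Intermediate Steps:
$j{\left(R,x \right)} = 4$ ($j{\left(R,x \right)} = 0 \cdot 6 + 4 = 0 + 4 = 4$)
$y{\left(G \right)} = 4 + G$ ($y{\left(G \right)} = G + 4 = 4 + G$)
$u{\left(Z,L \right)} = -1 - Z$ ($u{\left(Z,L \right)} = - (-3 + \left(4 + Z\right)) = - (1 + Z) = -1 - Z$)
$121 + u{\left(-1,-6 \right)} 41 = 121 + \left(-1 - -1\right) 41 = 121 + \left(-1 + 1\right) 41 = 121 + 0 \cdot 41 = 121 + 0 = 121$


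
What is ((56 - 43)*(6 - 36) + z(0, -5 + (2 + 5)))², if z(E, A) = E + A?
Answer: 150544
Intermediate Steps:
z(E, A) = A + E
((56 - 43)*(6 - 36) + z(0, -5 + (2 + 5)))² = ((56 - 43)*(6 - 36) + ((-5 + (2 + 5)) + 0))² = (13*(-30) + ((-5 + 7) + 0))² = (-390 + (2 + 0))² = (-390 + 2)² = (-388)² = 150544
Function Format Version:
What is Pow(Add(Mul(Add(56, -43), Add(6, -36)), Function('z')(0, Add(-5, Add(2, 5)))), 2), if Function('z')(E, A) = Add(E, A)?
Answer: 150544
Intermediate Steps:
Function('z')(E, A) = Add(A, E)
Pow(Add(Mul(Add(56, -43), Add(6, -36)), Function('z')(0, Add(-5, Add(2, 5)))), 2) = Pow(Add(Mul(Add(56, -43), Add(6, -36)), Add(Add(-5, Add(2, 5)), 0)), 2) = Pow(Add(Mul(13, -30), Add(Add(-5, 7), 0)), 2) = Pow(Add(-390, Add(2, 0)), 2) = Pow(Add(-390, 2), 2) = Pow(-388, 2) = 150544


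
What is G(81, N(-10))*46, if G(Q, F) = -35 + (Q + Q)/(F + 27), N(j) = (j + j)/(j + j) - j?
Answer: -26864/19 ≈ -1413.9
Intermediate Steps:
N(j) = 1 - j (N(j) = (2*j)/((2*j)) - j = (2*j)*(1/(2*j)) - j = 1 - j)
G(Q, F) = -35 + 2*Q/(27 + F) (G(Q, F) = -35 + (2*Q)/(27 + F) = -35 + 2*Q/(27 + F))
G(81, N(-10))*46 = ((-945 - 35*(1 - 1*(-10)) + 2*81)/(27 + (1 - 1*(-10))))*46 = ((-945 - 35*(1 + 10) + 162)/(27 + (1 + 10)))*46 = ((-945 - 35*11 + 162)/(27 + 11))*46 = ((-945 - 385 + 162)/38)*46 = ((1/38)*(-1168))*46 = -584/19*46 = -26864/19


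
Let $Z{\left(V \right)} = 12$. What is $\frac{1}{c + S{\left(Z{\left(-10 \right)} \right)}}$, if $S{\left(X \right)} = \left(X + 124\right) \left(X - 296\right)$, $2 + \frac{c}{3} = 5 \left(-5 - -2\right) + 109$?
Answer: $- \frac{1}{38348} \approx -2.6077 \cdot 10^{-5}$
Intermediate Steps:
$c = 276$ ($c = -6 + 3 \left(5 \left(-5 - -2\right) + 109\right) = -6 + 3 \left(5 \left(-5 + 2\right) + 109\right) = -6 + 3 \left(5 \left(-3\right) + 109\right) = -6 + 3 \left(-15 + 109\right) = -6 + 3 \cdot 94 = -6 + 282 = 276$)
$S{\left(X \right)} = \left(-296 + X\right) \left(124 + X\right)$ ($S{\left(X \right)} = \left(124 + X\right) \left(-296 + X\right) = \left(-296 + X\right) \left(124 + X\right)$)
$\frac{1}{c + S{\left(Z{\left(-10 \right)} \right)}} = \frac{1}{276 - \left(38768 - 144\right)} = \frac{1}{276 - 38624} = \frac{1}{-38348} = - \frac{1}{38348}$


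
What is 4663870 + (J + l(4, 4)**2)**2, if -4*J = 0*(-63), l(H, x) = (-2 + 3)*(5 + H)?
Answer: 4670431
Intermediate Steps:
l(H, x) = 5 + H (l(H, x) = 1*(5 + H) = 5 + H)
J = 0 (J = -0*(-63) = -1/4*0 = 0)
4663870 + (J + l(4, 4)**2)**2 = 4663870 + (0 + (5 + 4)**2)**2 = 4663870 + (0 + 9**2)**2 = 4663870 + (0 + 81)**2 = 4663870 + 81**2 = 4663870 + 6561 = 4670431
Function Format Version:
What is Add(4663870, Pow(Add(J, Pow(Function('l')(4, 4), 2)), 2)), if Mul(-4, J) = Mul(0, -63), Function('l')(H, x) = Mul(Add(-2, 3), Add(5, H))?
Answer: 4670431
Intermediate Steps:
Function('l')(H, x) = Add(5, H) (Function('l')(H, x) = Mul(1, Add(5, H)) = Add(5, H))
J = 0 (J = Mul(Rational(-1, 4), Mul(0, -63)) = Mul(Rational(-1, 4), 0) = 0)
Add(4663870, Pow(Add(J, Pow(Function('l')(4, 4), 2)), 2)) = Add(4663870, Pow(Add(0, Pow(Add(5, 4), 2)), 2)) = Add(4663870, Pow(Add(0, Pow(9, 2)), 2)) = Add(4663870, Pow(Add(0, 81), 2)) = Add(4663870, Pow(81, 2)) = Add(4663870, 6561) = 4670431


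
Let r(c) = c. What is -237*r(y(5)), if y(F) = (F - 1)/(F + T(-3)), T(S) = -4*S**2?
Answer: 948/31 ≈ 30.581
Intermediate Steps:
y(F) = (-1 + F)/(-36 + F) (y(F) = (F - 1)/(F - 4*(-3)**2) = (-1 + F)/(F - 4*9) = (-1 + F)/(F - 36) = (-1 + F)/(-36 + F))
-237*r(y(5)) = -237*(-1 + 5)/(-36 + 5) = -237*4/(-31) = -(-237)*4/31 = -237*(-4/31) = 948/31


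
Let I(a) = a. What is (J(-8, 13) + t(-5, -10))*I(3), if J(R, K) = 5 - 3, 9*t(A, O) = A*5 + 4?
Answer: -1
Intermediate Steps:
t(A, O) = 4/9 + 5*A/9 (t(A, O) = (A*5 + 4)/9 = (5*A + 4)/9 = (4 + 5*A)/9 = 4/9 + 5*A/9)
J(R, K) = 2
(J(-8, 13) + t(-5, -10))*I(3) = (2 + (4/9 + (5/9)*(-5)))*3 = (2 + (4/9 - 25/9))*3 = (2 - 7/3)*3 = -⅓*3 = -1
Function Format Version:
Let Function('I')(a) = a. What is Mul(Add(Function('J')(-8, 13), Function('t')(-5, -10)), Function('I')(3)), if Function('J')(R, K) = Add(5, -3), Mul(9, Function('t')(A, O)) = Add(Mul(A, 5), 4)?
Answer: -1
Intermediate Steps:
Function('t')(A, O) = Add(Rational(4, 9), Mul(Rational(5, 9), A)) (Function('t')(A, O) = Mul(Rational(1, 9), Add(Mul(A, 5), 4)) = Mul(Rational(1, 9), Add(Mul(5, A), 4)) = Mul(Rational(1, 9), Add(4, Mul(5, A))) = Add(Rational(4, 9), Mul(Rational(5, 9), A)))
Function('J')(R, K) = 2
Mul(Add(Function('J')(-8, 13), Function('t')(-5, -10)), Function('I')(3)) = Mul(Add(2, Add(Rational(4, 9), Mul(Rational(5, 9), -5))), 3) = Mul(Add(2, Add(Rational(4, 9), Rational(-25, 9))), 3) = Mul(Add(2, Rational(-7, 3)), 3) = Mul(Rational(-1, 3), 3) = -1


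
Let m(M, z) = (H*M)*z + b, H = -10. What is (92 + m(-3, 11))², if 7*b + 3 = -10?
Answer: 8649481/49 ≈ 1.7652e+5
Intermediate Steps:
b = -13/7 (b = -3/7 + (⅐)*(-10) = -3/7 - 10/7 = -13/7 ≈ -1.8571)
m(M, z) = -13/7 - 10*M*z (m(M, z) = (-10*M)*z - 13/7 = -10*M*z - 13/7 = -13/7 - 10*M*z)
(92 + m(-3, 11))² = (92 + (-13/7 - 10*(-3)*11))² = (92 + (-13/7 + 330))² = (92 + 2297/7)² = (2941/7)² = 8649481/49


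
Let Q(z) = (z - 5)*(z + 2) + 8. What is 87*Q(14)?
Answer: 13224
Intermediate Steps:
Q(z) = 8 + (-5 + z)*(2 + z) (Q(z) = (-5 + z)*(2 + z) + 8 = 8 + (-5 + z)*(2 + z))
87*Q(14) = 87*(-2 + 14² - 3*14) = 87*(-2 + 196 - 42) = 87*152 = 13224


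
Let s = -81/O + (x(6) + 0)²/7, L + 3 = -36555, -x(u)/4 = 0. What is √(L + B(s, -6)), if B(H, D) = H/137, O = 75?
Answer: 9*I*√211776929/685 ≈ 191.2*I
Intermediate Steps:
x(u) = 0 (x(u) = -4*0 = 0)
L = -36558 (L = -3 - 36555 = -36558)
s = -27/25 (s = -81/75 + (0 + 0)²/7 = -81*1/75 + 0²*(⅐) = -27/25 + 0*(⅐) = -27/25 + 0 = -27/25 ≈ -1.0800)
B(H, D) = H/137 (B(H, D) = H*(1/137) = H/137)
√(L + B(s, -6)) = √(-36558 + (1/137)*(-27/25)) = √(-36558 - 27/3425) = √(-125211177/3425) = 9*I*√211776929/685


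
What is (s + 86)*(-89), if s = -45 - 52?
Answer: 979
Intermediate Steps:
s = -97
(s + 86)*(-89) = (-97 + 86)*(-89) = -11*(-89) = 979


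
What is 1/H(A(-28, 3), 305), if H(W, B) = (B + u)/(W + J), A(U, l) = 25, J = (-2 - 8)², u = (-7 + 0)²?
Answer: 125/354 ≈ 0.35311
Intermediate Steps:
u = 49 (u = (-7)² = 49)
J = 100 (J = (-10)² = 100)
H(W, B) = (49 + B)/(100 + W) (H(W, B) = (B + 49)/(W + 100) = (49 + B)/(100 + W))
1/H(A(-28, 3), 305) = 1/((49 + 305)/(100 + 25)) = 1/(354/125) = 125/354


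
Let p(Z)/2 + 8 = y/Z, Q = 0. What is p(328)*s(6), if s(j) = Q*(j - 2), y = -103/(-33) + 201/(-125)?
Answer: 0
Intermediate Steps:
y = 6242/4125 (y = -103*(-1/33) + 201*(-1/125) = 103/33 - 201/125 = 6242/4125 ≈ 1.5132)
s(j) = 0 (s(j) = 0*(j - 2) = 0*(-2 + j) = 0)
p(Z) = -16 + 12484/(4125*Z) (p(Z) = -16 + 2*(6242/(4125*Z)) = -16 + 12484/(4125*Z))
p(328)*s(6) = (-16 + (12484/4125)/328)*0 = (-16 + (12484/4125)*(1/328))*0 = (-16 + 3121/338250)*0 = -5408879/338250*0 = 0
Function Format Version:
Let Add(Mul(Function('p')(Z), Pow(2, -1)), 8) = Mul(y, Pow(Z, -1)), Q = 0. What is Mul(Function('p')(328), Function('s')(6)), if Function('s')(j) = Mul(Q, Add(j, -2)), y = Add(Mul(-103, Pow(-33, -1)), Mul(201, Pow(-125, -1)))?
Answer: 0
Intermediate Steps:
y = Rational(6242, 4125) (y = Add(Mul(-103, Rational(-1, 33)), Mul(201, Rational(-1, 125))) = Add(Rational(103, 33), Rational(-201, 125)) = Rational(6242, 4125) ≈ 1.5132)
Function('s')(j) = 0 (Function('s')(j) = Mul(0, Add(j, -2)) = Mul(0, Add(-2, j)) = 0)
Function('p')(Z) = Add(-16, Mul(Rational(12484, 4125), Pow(Z, -1))) (Function('p')(Z) = Add(-16, Mul(2, Mul(Rational(6242, 4125), Pow(Z, -1)))) = Add(-16, Mul(Rational(12484, 4125), Pow(Z, -1))))
Mul(Function('p')(328), Function('s')(6)) = Mul(Add(-16, Mul(Rational(12484, 4125), Pow(328, -1))), 0) = Mul(Add(-16, Mul(Rational(12484, 4125), Rational(1, 328))), 0) = Mul(Add(-16, Rational(3121, 338250)), 0) = Mul(Rational(-5408879, 338250), 0) = 0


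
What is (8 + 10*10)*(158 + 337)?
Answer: 53460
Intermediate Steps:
(8 + 10*10)*(158 + 337) = (8 + 100)*495 = 108*495 = 53460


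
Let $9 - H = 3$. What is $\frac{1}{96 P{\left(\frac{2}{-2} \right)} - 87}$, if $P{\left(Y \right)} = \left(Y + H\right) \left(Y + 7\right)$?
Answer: $\frac{1}{2793} \approx 0.00035804$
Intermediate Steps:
$H = 6$ ($H = 9 - 3 = 6$)
$P{\left(Y \right)} = \left(6 + Y\right) \left(7 + Y\right)$ ($P{\left(Y \right)} = \left(Y + 6\right) \left(Y + 7\right) = \left(6 + Y\right) \left(7 + Y\right)$)
$\frac{1}{96 P{\left(\frac{2}{-2} \right)} - 87} = \frac{1}{96 \left(42 + \left(\frac{2}{-2}\right)^{2} + 13 \frac{2}{-2}\right) - 87} = \frac{1}{96 \left(42 + \left(2 \left(- \frac{1}{2}\right)\right)^{2} + 13 \cdot 2 \left(- \frac{1}{2}\right)\right) - 87} = \frac{1}{96 \left(42 + \left(-1\right)^{2} + 13 \left(-1\right)\right) - 87} = \frac{1}{96 \left(42 + 1 - 13\right) - 87} = \frac{1}{96 \cdot 30 - 87} = \frac{1}{2880 - 87} = \frac{1}{2793}$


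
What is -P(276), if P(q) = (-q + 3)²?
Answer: -74529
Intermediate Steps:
P(q) = (3 - q)²
-P(276) = -(-3 + 276)² = -1*273² = -1*74529 = -74529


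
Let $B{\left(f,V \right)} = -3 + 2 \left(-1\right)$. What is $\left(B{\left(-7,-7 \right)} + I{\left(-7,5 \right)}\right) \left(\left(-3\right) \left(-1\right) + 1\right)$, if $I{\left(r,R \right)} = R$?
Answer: $0$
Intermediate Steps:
$B{\left(f,V \right)} = -5$ ($B{\left(f,V \right)} = -3 - 2 = -5$)
$\left(B{\left(-7,-7 \right)} + I{\left(-7,5 \right)}\right) \left(\left(-3\right) \left(-1\right) + 1\right) = \left(-5 + 5\right) \left(\left(-3\right) \left(-1\right) + 1\right) = 0 \left(3 + 1\right) = 0 \cdot 4 = 0$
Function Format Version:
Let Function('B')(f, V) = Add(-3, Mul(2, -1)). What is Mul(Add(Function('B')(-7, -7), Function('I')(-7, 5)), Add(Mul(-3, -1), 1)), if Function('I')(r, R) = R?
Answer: 0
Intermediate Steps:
Function('B')(f, V) = -5 (Function('B')(f, V) = Add(-3, -2) = -5)
Mul(Add(Function('B')(-7, -7), Function('I')(-7, 5)), Add(Mul(-3, -1), 1)) = Mul(Add(-5, 5), Add(Mul(-3, -1), 1)) = Mul(0, Add(3, 1)) = Mul(0, 4) = 0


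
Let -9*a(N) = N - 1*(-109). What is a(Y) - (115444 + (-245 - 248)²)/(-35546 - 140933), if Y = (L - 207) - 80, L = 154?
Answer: 2487311/529437 ≈ 4.6980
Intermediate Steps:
Y = -133 (Y = (154 - 207) - 80 = -53 - 80 = -133)
a(N) = -109/9 - N/9 (a(N) = -(N - 1*(-109))/9 = -(N + 109)/9 = -(109 + N)/9 = -109/9 - N/9)
a(Y) - (115444 + (-245 - 248)²)/(-35546 - 140933) = (-109/9 - ⅑*(-133)) - (115444 + (-245 - 248)²)/(-35546 - 140933) = (-109/9 + 133/9) - (115444 + (-493)²)/(-176479) = 8/3 - (115444 + 243049)*(-1)/176479 = 8/3 - 358493*(-1)/176479 = 8/3 - 1*(-358493/176479) = 8/3 + 358493/176479 = 2487311/529437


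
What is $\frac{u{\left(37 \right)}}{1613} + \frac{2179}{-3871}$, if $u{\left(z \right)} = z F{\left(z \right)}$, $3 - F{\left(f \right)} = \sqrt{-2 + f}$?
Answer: $- \frac{3085046}{6243923} - \frac{37 \sqrt{35}}{1613} \approx -0.62979$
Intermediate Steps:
$F{\left(f \right)} = 3 - \sqrt{-2 + f}$
$u{\left(z \right)} = z \left(3 - \sqrt{-2 + z}\right)$
$\frac{u{\left(37 \right)}}{1613} + \frac{2179}{-3871} = \frac{37 \left(3 - \sqrt{-2 + 37}\right)}{1613} + \frac{2179}{-3871} = 37 \left(3 - \sqrt{35}\right) \frac{1}{1613} + 2179 \left(- \frac{1}{3871}\right) = \left(111 - 37 \sqrt{35}\right) \frac{1}{1613} - \frac{2179}{3871} = \left(\frac{111}{1613} - \frac{37 \sqrt{35}}{1613}\right) - \frac{2179}{3871} = - \frac{3085046}{6243923} - \frac{37 \sqrt{35}}{1613}$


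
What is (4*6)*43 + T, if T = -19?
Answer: 1013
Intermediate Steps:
(4*6)*43 + T = (4*6)*43 - 19 = 24*43 - 19 = 1032 - 19 = 1013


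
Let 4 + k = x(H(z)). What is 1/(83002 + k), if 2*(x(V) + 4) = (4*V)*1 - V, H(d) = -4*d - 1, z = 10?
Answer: 2/165865 ≈ 1.2058e-5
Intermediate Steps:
H(d) = -1 - 4*d
x(V) = -4 + 3*V/2 (x(V) = -4 + ((4*V)*1 - V)/2 = -4 + (4*V - V)/2 = -4 + (3*V)/2 = -4 + 3*V/2)
k = -139/2 (k = -4 + (-4 + 3*(-1 - 4*10)/2) = -4 + (-4 + 3*(-1 - 40)/2) = -4 + (-4 + (3/2)*(-41)) = -4 + (-4 - 123/2) = -4 - 131/2 = -139/2 ≈ -69.500)
1/(83002 + k) = 1/(83002 - 139/2) = 1/(165865/2) = 2/165865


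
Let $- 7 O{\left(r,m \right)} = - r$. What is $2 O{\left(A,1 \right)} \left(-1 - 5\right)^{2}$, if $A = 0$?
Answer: $0$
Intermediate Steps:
$O{\left(r,m \right)} = \frac{r}{7}$ ($O{\left(r,m \right)} = - \frac{\left(-1\right) r}{7} = \frac{r}{7}$)
$2 O{\left(A,1 \right)} \left(-1 - 5\right)^{2} = 2 \cdot \frac{1}{7} \cdot 0 \left(-1 - 5\right)^{2} = 2 \cdot 0 \left(-6\right)^{2} = 0 \cdot 36 = 0$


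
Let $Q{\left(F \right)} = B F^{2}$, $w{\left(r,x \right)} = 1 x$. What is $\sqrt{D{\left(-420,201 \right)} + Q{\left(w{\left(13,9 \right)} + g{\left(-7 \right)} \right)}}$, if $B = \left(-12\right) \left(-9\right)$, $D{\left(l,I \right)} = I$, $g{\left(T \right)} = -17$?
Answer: $\sqrt{7113} \approx 84.339$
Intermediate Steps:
$w{\left(r,x \right)} = x$
$B = 108$
$Q{\left(F \right)} = 108 F^{2}$
$\sqrt{D{\left(-420,201 \right)} + Q{\left(w{\left(13,9 \right)} + g{\left(-7 \right)} \right)}} = \sqrt{201 + 108 \left(9 - 17\right)^{2}} = \sqrt{201 + 108 \left(-8\right)^{2}} = \sqrt{201 + 108 \cdot 64} = \sqrt{201 + 6912} = \sqrt{7113}$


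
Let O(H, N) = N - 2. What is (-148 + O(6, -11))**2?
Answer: 25921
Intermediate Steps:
O(H, N) = -2 + N
(-148 + O(6, -11))**2 = (-148 + (-2 - 11))**2 = (-148 - 13)**2 = (-161)**2 = 25921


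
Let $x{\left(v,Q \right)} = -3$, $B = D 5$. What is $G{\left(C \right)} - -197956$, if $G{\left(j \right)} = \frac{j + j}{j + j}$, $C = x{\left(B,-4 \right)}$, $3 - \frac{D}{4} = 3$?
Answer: $197957$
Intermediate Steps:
$D = 0$ ($D = 12 - 12 = 0$)
$B = 0$ ($B = 0 \cdot 5 = 0$)
$C = -3$
$G{\left(j \right)} = 1$ ($G{\left(j \right)} = \frac{2 j}{2 j} = 2 j \frac{1}{2 j} = 1$)
$G{\left(C \right)} - -197956 = 1 - -197956 = 1 + 197956 = 197957$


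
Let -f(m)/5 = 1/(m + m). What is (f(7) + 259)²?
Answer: 13111641/196 ≈ 66896.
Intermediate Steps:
f(m) = -5/(2*m) (f(m) = -5/(m + m) = -5*1/(2*m) = -5/(2*m))
(f(7) + 259)² = (-5/2/7 + 259)² = (-5/2*⅐ + 259)² = (-5/14 + 259)² = (3621/14)² = 13111641/196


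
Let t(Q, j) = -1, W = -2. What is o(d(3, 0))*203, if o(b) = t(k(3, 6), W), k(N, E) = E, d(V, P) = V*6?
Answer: -203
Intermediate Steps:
d(V, P) = 6*V
o(b) = -1
o(d(3, 0))*203 = -1*203 = -203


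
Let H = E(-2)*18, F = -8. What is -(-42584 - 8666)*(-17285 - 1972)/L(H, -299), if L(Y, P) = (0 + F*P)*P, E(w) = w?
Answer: 493460625/357604 ≈ 1379.9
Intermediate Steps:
H = -36 (H = -2*18 = -36)
L(Y, P) = -8*P² (L(Y, P) = (0 - 8*P)*P = (-8*P)*P = -8*P²)
-(-42584 - 8666)*(-17285 - 1972)/L(H, -299) = -(-42584 - 8666)*(-17285 - 1972)/((-8*(-299)²)) = -(-51250*(-19257))/((-8*89401)) = -986921250/(-715208) = -986921250*(-1)/715208 = -1*(-493460625/357604) = 493460625/357604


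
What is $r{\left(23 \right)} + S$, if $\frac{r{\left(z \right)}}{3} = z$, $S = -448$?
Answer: $-379$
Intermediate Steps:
$r{\left(z \right)} = 3 z$
$r{\left(23 \right)} + S = 3 \cdot 23 - 448 = 69 - 448 = -379$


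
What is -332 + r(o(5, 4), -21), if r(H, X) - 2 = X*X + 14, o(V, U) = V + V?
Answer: 125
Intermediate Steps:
o(V, U) = 2*V
r(H, X) = 16 + X² (r(H, X) = 2 + (X*X + 14) = 2 + (X² + 14) = 2 + (14 + X²) = 16 + X²)
-332 + r(o(5, 4), -21) = -332 + (16 + (-21)²) = -332 + (16 + 441) = -332 + 457 = 125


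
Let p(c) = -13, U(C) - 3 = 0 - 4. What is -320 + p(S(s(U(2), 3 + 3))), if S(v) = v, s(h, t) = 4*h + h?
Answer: -333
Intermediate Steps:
U(C) = -1 (U(C) = 3 + (0 - 4) = 3 - 4 = -1)
s(h, t) = 5*h
-320 + p(S(s(U(2), 3 + 3))) = -320 - 13 = -333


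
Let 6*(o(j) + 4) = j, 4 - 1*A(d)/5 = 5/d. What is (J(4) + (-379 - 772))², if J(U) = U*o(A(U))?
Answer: 48260809/36 ≈ 1.3406e+6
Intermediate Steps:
A(d) = 20 - 25/d
o(j) = -4 + j/6
J(U) = U*(-⅔ - 25/(6*U)) (J(U) = U*(-4 + (20 - 25/U)/6) = U*(-4 + (10/3 - 25/(6*U))) = U*(-⅔ - 25/(6*U)))
(J(4) + (-379 - 772))² = ((-25/6 - ⅔*4) + (-379 - 772))² = ((-25/6 - 8/3) - 1151)² = (-41/6 - 1151)² = (-6947/6)² = 48260809/36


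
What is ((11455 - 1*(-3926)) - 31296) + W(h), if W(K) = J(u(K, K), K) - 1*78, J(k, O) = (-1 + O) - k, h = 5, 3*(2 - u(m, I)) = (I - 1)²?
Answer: -47957/3 ≈ -15986.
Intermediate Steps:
u(m, I) = 2 - (-1 + I)²/3 (u(m, I) = 2 - (I - 1)²/3 = 2 - (-1 + I)²/3)
J(k, O) = -1 + O - k
W(K) = -81 + K + (-1 + K)²/3 (W(K) = (-1 + K - (2 - (-1 + K)²/3)) - 1*78 = (-1 + K + (-2 + (-1 + K)²/3)) - 78 = (-3 + K + (-1 + K)²/3) - 78 = -81 + K + (-1 + K)²/3)
((11455 - 1*(-3926)) - 31296) + W(h) = ((11455 - 1*(-3926)) - 31296) + (-242/3 + (⅓)*5 + (⅓)*5²) = ((11455 + 3926) - 31296) + (-242/3 + 5/3 + (⅓)*25) = (15381 - 31296) + (-242/3 + 5/3 + 25/3) = -15915 - 212/3 = -47957/3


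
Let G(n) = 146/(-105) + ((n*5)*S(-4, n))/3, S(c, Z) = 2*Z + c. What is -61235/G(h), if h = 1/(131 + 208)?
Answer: 738904680675/17015416 ≈ 43426.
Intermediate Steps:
S(c, Z) = c + 2*Z
h = 1/339 ≈ 0.0029499
G(n) = -146/105 + 5*n*(-4 + 2*n)/3 (G(n) = 146/(-105) + ((n*5)*(-4 + 2*n))/3 = 146*(-1/105) + ((5*n)*(-4 + 2*n))*(⅓) = -146/105 + (5*n*(-4 + 2*n))*(⅓) = -146/105 + 5*n*(-4 + 2*n)/3)
-61235/G(h) = -61235/(-146/105 + (10/3)*(1/339)*(-2 + 1/339)) = -61235/(-146/105 + (10/3)*(1/339)*(-677/339)) = -61235/(-146/105 - 6770/344763) = -61235/(-17015416/12066705) = -61235*(-12066705/17015416) = 738904680675/17015416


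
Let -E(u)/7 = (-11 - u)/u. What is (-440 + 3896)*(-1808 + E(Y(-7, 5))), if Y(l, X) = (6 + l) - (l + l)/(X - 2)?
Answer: -6151680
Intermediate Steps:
Y(l, X) = 6 + l - 2*l/(-2 + X) (Y(l, X) = (6 + l) - 2*l/(-2 + X) = 6 + l - 2*l/(-2 + X))
E(u) = -7*(-11 - u)/u
(-440 + 3896)*(-1808 + E(Y(-7, 5))) = (-440 + 3896)*(-1808 + (7 + 77/(((-12 - 4*(-7) + 6*5 + 5*(-7))/(-2 + 5))))) = 3456*(-1808 + (7 + 77/(((-12 + 28 + 30 - 35)/3)))) = 3456*(-1808 + (7 + 77/(((⅓)*11)))) = 3456*(-1808 + (7 + 77/(11/3))) = 3456*(-1808 + (7 + 77*(3/11))) = 3456*(-1808 + (7 + 21)) = 3456*(-1808 + 28) = 3456*(-1780) = -6151680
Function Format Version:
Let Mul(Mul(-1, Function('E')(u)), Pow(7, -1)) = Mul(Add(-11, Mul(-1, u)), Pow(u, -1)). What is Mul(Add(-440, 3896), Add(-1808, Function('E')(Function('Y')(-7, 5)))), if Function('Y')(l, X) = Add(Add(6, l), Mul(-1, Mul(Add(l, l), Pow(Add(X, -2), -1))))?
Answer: -6151680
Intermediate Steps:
Function('Y')(l, X) = Add(6, l, Mul(-2, l, Pow(Add(-2, X), -1))) (Function('Y')(l, X) = Add(Add(6, l), Mul(-1, Mul(Mul(2, l), Pow(Add(-2, X), -1)))) = Add(Add(6, l), Mul(-1, Mul(2, l, Pow(Add(-2, X), -1)))) = Add(Add(6, l), Mul(-2, l, Pow(Add(-2, X), -1))) = Add(6, l, Mul(-2, l, Pow(Add(-2, X), -1))))
Function('E')(u) = Mul(-7, Pow(u, -1), Add(-11, Mul(-1, u))) (Function('E')(u) = Mul(-7, Mul(Add(-11, Mul(-1, u)), Pow(u, -1))) = Mul(-7, Mul(Pow(u, -1), Add(-11, Mul(-1, u)))) = Mul(-7, Pow(u, -1), Add(-11, Mul(-1, u))))
Mul(Add(-440, 3896), Add(-1808, Function('E')(Function('Y')(-7, 5)))) = Mul(Add(-440, 3896), Add(-1808, Add(7, Mul(77, Pow(Mul(Pow(Add(-2, 5), -1), Add(-12, Mul(-4, -7), Mul(6, 5), Mul(5, -7))), -1))))) = Mul(3456, Add(-1808, Add(7, Mul(77, Pow(Mul(Pow(3, -1), Add(-12, 28, 30, -35)), -1))))) = Mul(3456, Add(-1808, Add(7, Mul(77, Pow(Mul(Rational(1, 3), 11), -1))))) = Mul(3456, Add(-1808, Add(7, Mul(77, Pow(Rational(11, 3), -1))))) = Mul(3456, Add(-1808, Add(7, Mul(77, Rational(3, 11))))) = Mul(3456, Add(-1808, Add(7, 21))) = Mul(3456, Add(-1808, 28)) = Mul(3456, -1780) = -6151680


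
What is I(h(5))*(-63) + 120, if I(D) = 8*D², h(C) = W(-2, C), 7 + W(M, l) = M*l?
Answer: -145536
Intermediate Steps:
W(M, l) = -7 + M*l
h(C) = -7 - 2*C
I(h(5))*(-63) + 120 = (8*(-7 - 2*5)²)*(-63) + 120 = (8*(-7 - 10)²)*(-63) + 120 = (8*(-17)²)*(-63) + 120 = (8*289)*(-63) + 120 = 2312*(-63) + 120 = -145656 + 120 = -145536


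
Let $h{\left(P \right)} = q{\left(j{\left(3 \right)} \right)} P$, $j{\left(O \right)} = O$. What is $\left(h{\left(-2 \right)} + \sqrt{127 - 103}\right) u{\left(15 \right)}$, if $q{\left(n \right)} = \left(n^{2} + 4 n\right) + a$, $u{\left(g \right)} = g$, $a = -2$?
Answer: $-570 + 30 \sqrt{6} \approx -496.52$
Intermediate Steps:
$q{\left(n \right)} = -2 + n^{2} + 4 n$ ($q{\left(n \right)} = \left(n^{2} + 4 n\right) - 2 = -2 + n^{2} + 4 n$)
$h{\left(P \right)} = 19 P$ ($h{\left(P \right)} = \left(-2 + 3^{2} + 4 \cdot 3\right) P = \left(-2 + 9 + 12\right) P = 19 P$)
$\left(h{\left(-2 \right)} + \sqrt{127 - 103}\right) u{\left(15 \right)} = \left(19 \left(-2\right) + \sqrt{127 - 103}\right) 15 = \left(-38 + \sqrt{24}\right) 15 = \left(-38 + 2 \sqrt{6}\right) 15 = -570 + 30 \sqrt{6}$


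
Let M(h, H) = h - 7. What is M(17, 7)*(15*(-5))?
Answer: -750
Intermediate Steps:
M(h, H) = -7 + h
M(17, 7)*(15*(-5)) = (-7 + 17)*(15*(-5)) = 10*(-75) = -750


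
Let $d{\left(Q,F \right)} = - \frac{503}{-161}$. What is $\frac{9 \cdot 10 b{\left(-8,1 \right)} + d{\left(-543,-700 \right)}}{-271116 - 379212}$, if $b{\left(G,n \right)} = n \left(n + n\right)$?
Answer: $- \frac{29483}{104702808} \approx -0.00028159$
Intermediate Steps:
$b{\left(G,n \right)} = 2 n^{2}$ ($b{\left(G,n \right)} = n 2 n = 2 n^{2}$)
$d{\left(Q,F \right)} = \frac{503}{161}$ ($d{\left(Q,F \right)} = \left(-503\right) \left(- \frac{1}{161}\right) = \frac{503}{161}$)
$\frac{9 \cdot 10 b{\left(-8,1 \right)} + d{\left(-543,-700 \right)}}{-271116 - 379212} = \frac{9 \cdot 10 \cdot 2 \cdot 1^{2} + \frac{503}{161}}{-271116 - 379212} = \frac{90 \cdot 2 \cdot 1 + \frac{503}{161}}{-650328} = \left(90 \cdot 2 + \frac{503}{161}\right) \left(- \frac{1}{650328}\right) = \left(180 + \frac{503}{161}\right) \left(- \frac{1}{650328}\right) = \frac{29483}{161} \left(- \frac{1}{650328}\right) = - \frac{29483}{104702808}$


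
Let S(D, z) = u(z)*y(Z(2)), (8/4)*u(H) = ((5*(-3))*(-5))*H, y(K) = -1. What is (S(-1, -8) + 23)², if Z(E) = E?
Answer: 104329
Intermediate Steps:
u(H) = 75*H/2 (u(H) = (((5*(-3))*(-5))*H)/2 = ((-15*(-5))*H)/2 = (75*H)/2 = 75*H/2)
S(D, z) = -75*z/2 (S(D, z) = (75*z/2)*(-1) = -75*z/2)
(S(-1, -8) + 23)² = (-75/2*(-8) + 23)² = (300 + 23)² = 323² = 104329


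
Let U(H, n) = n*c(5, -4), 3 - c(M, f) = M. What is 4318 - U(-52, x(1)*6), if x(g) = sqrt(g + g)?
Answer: 4318 + 12*sqrt(2) ≈ 4335.0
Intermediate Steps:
c(M, f) = 3 - M
x(g) = sqrt(2)*sqrt(g) (x(g) = sqrt(2*g) = sqrt(2)*sqrt(g))
U(H, n) = -2*n (U(H, n) = n*(3 - 1*5) = n*(3 - 5) = n*(-2) = -2*n)
4318 - U(-52, x(1)*6) = 4318 - (-2)*(sqrt(2)*sqrt(1))*6 = 4318 - (-2)*(sqrt(2)*1)*6 = 4318 - (-2)*sqrt(2)*6 = 4318 - (-2)*6*sqrt(2) = 4318 - (-12)*sqrt(2) = 4318 + 12*sqrt(2)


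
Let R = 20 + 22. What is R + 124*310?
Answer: 38482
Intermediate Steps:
R = 42
R + 124*310 = 42 + 124*310 = 42 + 38440 = 38482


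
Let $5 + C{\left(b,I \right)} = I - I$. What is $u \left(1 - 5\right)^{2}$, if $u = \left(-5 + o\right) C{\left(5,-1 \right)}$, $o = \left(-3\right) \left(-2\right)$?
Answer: $-80$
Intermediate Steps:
$o = 6$
$C{\left(b,I \right)} = -5$ ($C{\left(b,I \right)} = -5 + \left(I - I\right) = -5 + 0 = -5$)
$u = -5$ ($u = \left(-5 + 6\right) \left(-5\right) = 1 \left(-5\right) = -5$)
$u \left(1 - 5\right)^{2} = - 5 \left(1 - 5\right)^{2} = - 5 \left(-4\right)^{2} = \left(-5\right) 16 = -80$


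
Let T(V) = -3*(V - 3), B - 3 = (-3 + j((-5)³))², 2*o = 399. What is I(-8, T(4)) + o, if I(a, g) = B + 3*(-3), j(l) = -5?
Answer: 515/2 ≈ 257.50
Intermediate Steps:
o = 399/2 (o = (½)*399 = 399/2 ≈ 199.50)
B = 67 (B = 3 + (-3 - 5)² = 3 + (-8)² = 3 + 64 = 67)
T(V) = 9 - 3*V (T(V) = -3*(-3 + V) = 9 - 3*V)
I(a, g) = 58 (I(a, g) = 67 + 3*(-3) = 67 - 9 = 58)
I(-8, T(4)) + o = 58 + 399/2 = 515/2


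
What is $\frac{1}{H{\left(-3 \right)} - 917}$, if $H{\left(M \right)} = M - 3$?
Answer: $- \frac{1}{923} \approx -0.0010834$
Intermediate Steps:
$H{\left(M \right)} = -3 + M$
$\frac{1}{H{\left(-3 \right)} - 917} = \frac{1}{\left(-3 - 3\right) - 917} = \frac{1}{-6 - 917} = \frac{1}{-923} = - \frac{1}{923}$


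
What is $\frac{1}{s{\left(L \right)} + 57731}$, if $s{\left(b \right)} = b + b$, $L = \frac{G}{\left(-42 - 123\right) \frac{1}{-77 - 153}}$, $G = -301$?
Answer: $\frac{33}{1877431} \approx 1.7577 \cdot 10^{-5}$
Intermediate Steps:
$L = - \frac{13846}{33}$ ($L = - \frac{301}{\left(-42 - 123\right) \frac{1}{-77 - 153}} = - \frac{301}{\left(-165\right) \frac{1}{-230}} = - \frac{301}{\left(-165\right) \left(- \frac{1}{230}\right)} = - \frac{301}{\frac{33}{46}} = \left(-301\right) \frac{46}{33} = - \frac{13846}{33} \approx -419.58$)
$s{\left(b \right)} = 2 b$
$\frac{1}{s{\left(L \right)} + 57731} = \frac{1}{2 \left(- \frac{13846}{33}\right) + 57731} = \frac{1}{- \frac{27692}{33} + 57731} = \frac{1}{\frac{1877431}{33}} = \frac{33}{1877431}$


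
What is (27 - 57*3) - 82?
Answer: -226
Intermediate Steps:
(27 - 57*3) - 82 = (27 - 1*171) - 82 = (27 - 171) - 82 = -144 - 82 = -226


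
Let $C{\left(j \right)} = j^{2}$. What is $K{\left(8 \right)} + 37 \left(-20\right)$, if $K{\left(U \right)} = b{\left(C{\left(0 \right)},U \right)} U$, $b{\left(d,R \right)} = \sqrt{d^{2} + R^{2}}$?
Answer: $-676$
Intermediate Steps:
$b{\left(d,R \right)} = \sqrt{R^{2} + d^{2}}$
$K{\left(U \right)} = U \sqrt{U^{2}}$ ($K{\left(U \right)} = \sqrt{U^{2} + \left(0^{2}\right)^{2}} U = \sqrt{U^{2} + 0^{2}} U = \sqrt{U^{2} + 0} U = \sqrt{U^{2}} U = U \sqrt{U^{2}}$)
$K{\left(8 \right)} + 37 \left(-20\right) = 8 \sqrt{8^{2}} + 37 \left(-20\right) = 8 \sqrt{64} - 740 = 8 \cdot 8 - 740 = 64 - 740 = -676$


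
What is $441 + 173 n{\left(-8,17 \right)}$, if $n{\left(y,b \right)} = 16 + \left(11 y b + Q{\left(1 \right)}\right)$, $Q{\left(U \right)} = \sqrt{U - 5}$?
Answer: $-255599 + 346 i \approx -2.556 \cdot 10^{5} + 346.0 i$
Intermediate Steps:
$Q{\left(U \right)} = \sqrt{-5 + U}$
$n{\left(y,b \right)} = 16 + 2 i + 11 b y$ ($n{\left(y,b \right)} = 16 + \left(11 y b + \sqrt{-5 + 1}\right) = 16 + \left(11 b y + \sqrt{-4}\right) = 16 + \left(11 b y + 2 i\right) = 16 + \left(2 i + 11 b y\right) = 16 + 2 i + 11 b y$)
$441 + 173 n{\left(-8,17 \right)} = 441 + 173 \left(16 + 2 i + 11 \cdot 17 \left(-8\right)\right) = 441 + 173 \left(16 + 2 i - 1496\right) = 441 + 173 \left(-1480 + 2 i\right) = 441 - \left(256040 - 346 i\right) = -255599 + 346 i$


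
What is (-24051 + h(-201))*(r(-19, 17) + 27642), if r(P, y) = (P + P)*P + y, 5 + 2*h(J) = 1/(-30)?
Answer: -40959771391/60 ≈ -6.8266e+8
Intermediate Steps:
h(J) = -151/60 (h(J) = -5/2 + (½)/(-30) = -5/2 + (½)*(-1/30) = -5/2 - 1/60 = -151/60)
r(P, y) = y + 2*P² (r(P, y) = (2*P)*P + y = 2*P² + y = y + 2*P²)
(-24051 + h(-201))*(r(-19, 17) + 27642) = (-24051 - 151/60)*((17 + 2*(-19)²) + 27642) = -1443211*((17 + 2*361) + 27642)/60 = -1443211*((17 + 722) + 27642)/60 = -1443211*(739 + 27642)/60 = -1443211/60*28381 = -40959771391/60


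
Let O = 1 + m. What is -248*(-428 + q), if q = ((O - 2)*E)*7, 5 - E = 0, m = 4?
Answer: 80104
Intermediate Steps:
E = 5 (E = 5 - 1*0 = 5 + 0 = 5)
O = 5 (O = 1 + 4 = 5)
q = 105 (q = ((5 - 2)*5)*7 = (3*5)*7 = 15*7 = 105)
-248*(-428 + q) = -248*(-428 + 105) = -248*(-323) = 80104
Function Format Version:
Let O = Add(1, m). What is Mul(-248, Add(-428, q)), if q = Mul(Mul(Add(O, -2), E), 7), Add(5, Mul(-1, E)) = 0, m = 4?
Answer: 80104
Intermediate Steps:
E = 5 (E = Add(5, Mul(-1, 0)) = Add(5, 0) = 5)
O = 5 (O = Add(1, 4) = 5)
q = 105 (q = Mul(Mul(Add(5, -2), 5), 7) = Mul(Mul(3, 5), 7) = Mul(15, 7) = 105)
Mul(-248, Add(-428, q)) = Mul(-248, Add(-428, 105)) = Mul(-248, -323) = 80104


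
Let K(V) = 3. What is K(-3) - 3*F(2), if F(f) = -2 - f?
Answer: 15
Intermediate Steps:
K(-3) - 3*F(2) = 3 - 3*(-2 - 1*2) = 3 - 3*(-2 - 2) = 3 - 3*(-4) = 3 + 12 = 15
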